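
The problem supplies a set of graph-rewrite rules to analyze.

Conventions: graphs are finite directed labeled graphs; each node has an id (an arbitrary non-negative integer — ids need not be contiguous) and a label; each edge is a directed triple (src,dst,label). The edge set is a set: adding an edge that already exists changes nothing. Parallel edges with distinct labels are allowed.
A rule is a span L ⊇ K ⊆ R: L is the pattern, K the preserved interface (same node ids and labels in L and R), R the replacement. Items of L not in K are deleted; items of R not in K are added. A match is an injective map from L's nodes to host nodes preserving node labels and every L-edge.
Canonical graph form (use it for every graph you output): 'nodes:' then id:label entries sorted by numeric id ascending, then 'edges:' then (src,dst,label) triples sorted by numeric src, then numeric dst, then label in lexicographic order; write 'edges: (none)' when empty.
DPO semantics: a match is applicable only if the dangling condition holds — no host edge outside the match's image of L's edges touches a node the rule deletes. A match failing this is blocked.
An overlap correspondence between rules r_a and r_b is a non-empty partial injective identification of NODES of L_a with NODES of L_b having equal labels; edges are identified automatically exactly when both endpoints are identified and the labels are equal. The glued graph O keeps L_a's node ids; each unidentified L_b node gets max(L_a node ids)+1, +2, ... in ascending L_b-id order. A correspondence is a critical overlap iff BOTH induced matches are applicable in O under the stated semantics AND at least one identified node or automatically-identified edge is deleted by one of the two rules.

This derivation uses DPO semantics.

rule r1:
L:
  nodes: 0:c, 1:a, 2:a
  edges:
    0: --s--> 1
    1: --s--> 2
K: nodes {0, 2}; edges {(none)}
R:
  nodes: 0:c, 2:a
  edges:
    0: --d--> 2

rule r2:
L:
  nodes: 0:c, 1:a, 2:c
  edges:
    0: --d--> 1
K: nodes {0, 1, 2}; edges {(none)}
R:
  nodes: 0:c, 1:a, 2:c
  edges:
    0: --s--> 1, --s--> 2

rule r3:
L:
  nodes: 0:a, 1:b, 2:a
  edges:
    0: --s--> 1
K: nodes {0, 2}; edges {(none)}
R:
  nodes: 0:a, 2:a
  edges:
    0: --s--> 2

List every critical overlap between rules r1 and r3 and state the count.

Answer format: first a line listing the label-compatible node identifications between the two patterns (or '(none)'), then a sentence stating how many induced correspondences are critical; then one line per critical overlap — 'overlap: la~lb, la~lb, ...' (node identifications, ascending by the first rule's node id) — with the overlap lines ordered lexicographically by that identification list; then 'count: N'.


label-compatible node identifications between L(r1) and L(r3): 1~0, 1~2, 2~0, 2~2
2 of the induced correspondences are critical overlaps of r1 and r3.
overlap: 1~2
overlap: 1~2, 2~0
count: 2


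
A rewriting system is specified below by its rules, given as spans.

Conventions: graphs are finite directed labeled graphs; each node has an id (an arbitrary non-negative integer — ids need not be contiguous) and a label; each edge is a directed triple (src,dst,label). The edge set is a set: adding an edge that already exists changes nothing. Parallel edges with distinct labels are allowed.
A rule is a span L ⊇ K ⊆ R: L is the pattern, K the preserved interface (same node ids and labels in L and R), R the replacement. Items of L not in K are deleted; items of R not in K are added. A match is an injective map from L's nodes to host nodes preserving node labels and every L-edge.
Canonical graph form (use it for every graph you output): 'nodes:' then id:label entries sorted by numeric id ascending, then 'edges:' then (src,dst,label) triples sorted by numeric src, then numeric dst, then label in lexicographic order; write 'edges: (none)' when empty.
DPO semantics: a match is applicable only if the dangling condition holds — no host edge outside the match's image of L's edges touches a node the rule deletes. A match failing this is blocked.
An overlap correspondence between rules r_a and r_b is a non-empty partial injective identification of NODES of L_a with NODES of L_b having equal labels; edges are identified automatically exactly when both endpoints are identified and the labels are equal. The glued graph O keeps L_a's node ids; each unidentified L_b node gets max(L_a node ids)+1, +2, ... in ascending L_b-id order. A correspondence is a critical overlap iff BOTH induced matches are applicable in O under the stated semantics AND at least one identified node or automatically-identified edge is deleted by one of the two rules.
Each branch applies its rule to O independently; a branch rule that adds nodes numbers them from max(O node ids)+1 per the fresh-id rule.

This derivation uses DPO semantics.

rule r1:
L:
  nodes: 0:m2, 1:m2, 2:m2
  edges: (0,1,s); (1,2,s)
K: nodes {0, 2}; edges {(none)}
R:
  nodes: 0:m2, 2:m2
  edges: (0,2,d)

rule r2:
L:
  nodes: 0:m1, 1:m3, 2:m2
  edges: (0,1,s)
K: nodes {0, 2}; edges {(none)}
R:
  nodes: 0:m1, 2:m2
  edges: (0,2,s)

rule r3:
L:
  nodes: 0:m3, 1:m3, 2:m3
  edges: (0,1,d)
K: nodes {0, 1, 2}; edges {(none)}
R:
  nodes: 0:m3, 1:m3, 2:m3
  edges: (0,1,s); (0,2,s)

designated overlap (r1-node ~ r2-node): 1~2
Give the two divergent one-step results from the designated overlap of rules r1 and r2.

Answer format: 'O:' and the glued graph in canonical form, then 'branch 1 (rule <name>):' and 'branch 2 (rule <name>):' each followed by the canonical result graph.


O:
nodes: 0:m2, 1:m2, 2:m2, 3:m1, 4:m3
edges: (0,1,s); (1,2,s); (3,4,s)
branch 1 (rule r1):
nodes: 0:m2, 2:m2, 3:m1, 4:m3
edges: (0,2,d); (3,4,s)
branch 2 (rule r2):
nodes: 0:m2, 1:m2, 2:m2, 3:m1
edges: (0,1,s); (1,2,s); (3,1,s)


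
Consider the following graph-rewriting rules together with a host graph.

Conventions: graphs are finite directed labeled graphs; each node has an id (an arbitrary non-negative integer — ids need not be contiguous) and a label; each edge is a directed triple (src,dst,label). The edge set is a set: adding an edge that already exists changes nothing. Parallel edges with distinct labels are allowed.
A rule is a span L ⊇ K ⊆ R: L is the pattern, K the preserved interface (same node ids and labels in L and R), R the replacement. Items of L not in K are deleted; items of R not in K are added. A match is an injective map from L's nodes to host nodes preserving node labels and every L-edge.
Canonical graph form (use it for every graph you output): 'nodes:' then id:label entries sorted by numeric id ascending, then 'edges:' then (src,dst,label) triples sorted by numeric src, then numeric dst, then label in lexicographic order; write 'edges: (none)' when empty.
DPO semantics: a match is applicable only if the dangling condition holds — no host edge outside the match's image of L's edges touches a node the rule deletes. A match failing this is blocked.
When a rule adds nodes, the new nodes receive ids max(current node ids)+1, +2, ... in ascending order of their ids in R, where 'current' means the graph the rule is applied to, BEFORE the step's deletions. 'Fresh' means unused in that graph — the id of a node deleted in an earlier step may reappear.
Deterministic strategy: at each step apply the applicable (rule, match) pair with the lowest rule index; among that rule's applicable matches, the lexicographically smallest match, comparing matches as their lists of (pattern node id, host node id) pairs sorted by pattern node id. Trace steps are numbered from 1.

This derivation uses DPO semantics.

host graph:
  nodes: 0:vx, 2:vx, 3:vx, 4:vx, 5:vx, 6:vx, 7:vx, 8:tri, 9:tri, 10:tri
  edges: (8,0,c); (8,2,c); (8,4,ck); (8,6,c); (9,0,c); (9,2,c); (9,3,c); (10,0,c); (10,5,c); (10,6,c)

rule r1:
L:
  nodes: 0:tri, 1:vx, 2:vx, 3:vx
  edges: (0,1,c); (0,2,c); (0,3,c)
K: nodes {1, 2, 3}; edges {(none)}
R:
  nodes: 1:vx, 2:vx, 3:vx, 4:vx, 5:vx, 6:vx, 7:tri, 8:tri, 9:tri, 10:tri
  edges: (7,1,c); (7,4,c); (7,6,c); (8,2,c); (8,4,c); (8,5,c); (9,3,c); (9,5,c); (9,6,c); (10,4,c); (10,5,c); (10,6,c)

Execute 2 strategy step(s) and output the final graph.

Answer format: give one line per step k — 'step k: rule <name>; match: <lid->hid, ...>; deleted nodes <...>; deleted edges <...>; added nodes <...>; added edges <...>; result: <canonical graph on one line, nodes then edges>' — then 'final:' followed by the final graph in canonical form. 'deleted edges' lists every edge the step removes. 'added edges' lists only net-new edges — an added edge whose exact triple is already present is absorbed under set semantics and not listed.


step 1: rule r1; match: 0->9, 1->0, 2->2, 3->3; deleted nodes 9; deleted edges (9,0,c); (9,2,c); (9,3,c); added nodes 11, 12, 13, 14, 15, 16, 17; added edges (14,0,c); (14,11,c); (14,13,c); (15,2,c); (15,11,c); (15,12,c); (16,3,c); (16,12,c); (16,13,c); (17,11,c); (17,12,c); (17,13,c); result: nodes: 0:vx, 2:vx, 3:vx, 4:vx, 5:vx, 6:vx, 7:vx, 8:tri, 10:tri, 11:vx, 12:vx, 13:vx, 14:tri, 15:tri, 16:tri, 17:tri edges: (8,0,c); (8,2,c); (8,4,ck); (8,6,c); (10,0,c); (10,5,c); (10,6,c); (14,0,c); (14,11,c); (14,13,c); (15,2,c); (15,11,c); (15,12,c); (16,3,c); (16,12,c); (16,13,c); (17,11,c); (17,12,c); (17,13,c)
step 2: rule r1; match: 0->10, 1->0, 2->5, 3->6; deleted nodes 10; deleted edges (10,0,c); (10,5,c); (10,6,c); added nodes 18, 19, 20, 21, 22, 23, 24; added edges (21,0,c); (21,18,c); (21,20,c); (22,5,c); (22,18,c); (22,19,c); (23,6,c); (23,19,c); (23,20,c); (24,18,c); (24,19,c); (24,20,c); result: nodes: 0:vx, 2:vx, 3:vx, 4:vx, 5:vx, 6:vx, 7:vx, 8:tri, 11:vx, 12:vx, 13:vx, 14:tri, 15:tri, 16:tri, 17:tri, 18:vx, 19:vx, 20:vx, 21:tri, 22:tri, 23:tri, 24:tri edges: (8,0,c); (8,2,c); (8,4,ck); (8,6,c); (14,0,c); (14,11,c); (14,13,c); (15,2,c); (15,11,c); (15,12,c); (16,3,c); (16,12,c); (16,13,c); (17,11,c); (17,12,c); (17,13,c); (21,0,c); (21,18,c); (21,20,c); (22,5,c); (22,18,c); (22,19,c); (23,6,c); (23,19,c); (23,20,c); (24,18,c); (24,19,c); (24,20,c)
final:
nodes: 0:vx, 2:vx, 3:vx, 4:vx, 5:vx, 6:vx, 7:vx, 8:tri, 11:vx, 12:vx, 13:vx, 14:tri, 15:tri, 16:tri, 17:tri, 18:vx, 19:vx, 20:vx, 21:tri, 22:tri, 23:tri, 24:tri
edges: (8,0,c); (8,2,c); (8,4,ck); (8,6,c); (14,0,c); (14,11,c); (14,13,c); (15,2,c); (15,11,c); (15,12,c); (16,3,c); (16,12,c); (16,13,c); (17,11,c); (17,12,c); (17,13,c); (21,0,c); (21,18,c); (21,20,c); (22,5,c); (22,18,c); (22,19,c); (23,6,c); (23,19,c); (23,20,c); (24,18,c); (24,19,c); (24,20,c)


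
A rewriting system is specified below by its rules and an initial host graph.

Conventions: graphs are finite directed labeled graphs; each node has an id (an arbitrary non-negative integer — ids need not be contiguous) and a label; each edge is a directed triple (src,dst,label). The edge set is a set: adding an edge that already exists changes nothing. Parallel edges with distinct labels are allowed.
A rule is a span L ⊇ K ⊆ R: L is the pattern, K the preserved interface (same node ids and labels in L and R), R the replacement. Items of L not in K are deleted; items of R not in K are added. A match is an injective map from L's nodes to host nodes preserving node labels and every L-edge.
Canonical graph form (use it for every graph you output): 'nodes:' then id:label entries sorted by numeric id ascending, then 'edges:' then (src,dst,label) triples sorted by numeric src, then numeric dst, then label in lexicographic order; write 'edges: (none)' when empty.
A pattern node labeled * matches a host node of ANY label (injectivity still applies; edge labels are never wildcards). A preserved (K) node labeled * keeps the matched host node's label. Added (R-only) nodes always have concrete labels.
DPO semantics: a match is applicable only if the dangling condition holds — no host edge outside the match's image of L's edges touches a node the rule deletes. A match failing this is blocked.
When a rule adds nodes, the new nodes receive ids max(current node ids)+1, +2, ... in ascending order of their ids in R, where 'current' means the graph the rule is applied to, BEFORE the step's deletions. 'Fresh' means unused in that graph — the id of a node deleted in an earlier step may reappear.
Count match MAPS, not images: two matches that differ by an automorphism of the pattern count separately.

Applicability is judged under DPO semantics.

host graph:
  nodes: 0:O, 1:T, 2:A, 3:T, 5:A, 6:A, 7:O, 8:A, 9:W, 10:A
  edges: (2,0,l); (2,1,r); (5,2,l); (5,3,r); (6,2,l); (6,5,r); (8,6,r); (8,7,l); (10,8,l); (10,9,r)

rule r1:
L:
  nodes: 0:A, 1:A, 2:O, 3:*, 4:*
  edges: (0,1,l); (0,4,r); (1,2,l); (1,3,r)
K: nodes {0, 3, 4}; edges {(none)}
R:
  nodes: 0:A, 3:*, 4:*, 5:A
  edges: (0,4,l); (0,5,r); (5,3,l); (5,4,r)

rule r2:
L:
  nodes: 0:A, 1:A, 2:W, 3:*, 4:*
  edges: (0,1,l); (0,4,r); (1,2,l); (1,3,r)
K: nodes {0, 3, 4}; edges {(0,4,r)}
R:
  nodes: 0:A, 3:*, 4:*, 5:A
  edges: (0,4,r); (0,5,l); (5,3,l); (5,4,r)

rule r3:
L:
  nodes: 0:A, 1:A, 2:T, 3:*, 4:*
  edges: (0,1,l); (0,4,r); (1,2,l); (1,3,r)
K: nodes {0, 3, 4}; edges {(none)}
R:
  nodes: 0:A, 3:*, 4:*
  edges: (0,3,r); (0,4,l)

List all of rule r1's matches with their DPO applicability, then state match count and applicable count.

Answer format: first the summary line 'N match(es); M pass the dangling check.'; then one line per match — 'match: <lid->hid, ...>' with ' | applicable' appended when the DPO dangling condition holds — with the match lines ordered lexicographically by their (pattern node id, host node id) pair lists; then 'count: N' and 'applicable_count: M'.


3 match(es); 1 pass the dangling check.
match: 0->5, 1->2, 2->0, 3->1, 4->3
match: 0->6, 1->2, 2->0, 3->1, 4->5
match: 0->10, 1->8, 2->7, 3->6, 4->9 | applicable
count: 3
applicable_count: 1


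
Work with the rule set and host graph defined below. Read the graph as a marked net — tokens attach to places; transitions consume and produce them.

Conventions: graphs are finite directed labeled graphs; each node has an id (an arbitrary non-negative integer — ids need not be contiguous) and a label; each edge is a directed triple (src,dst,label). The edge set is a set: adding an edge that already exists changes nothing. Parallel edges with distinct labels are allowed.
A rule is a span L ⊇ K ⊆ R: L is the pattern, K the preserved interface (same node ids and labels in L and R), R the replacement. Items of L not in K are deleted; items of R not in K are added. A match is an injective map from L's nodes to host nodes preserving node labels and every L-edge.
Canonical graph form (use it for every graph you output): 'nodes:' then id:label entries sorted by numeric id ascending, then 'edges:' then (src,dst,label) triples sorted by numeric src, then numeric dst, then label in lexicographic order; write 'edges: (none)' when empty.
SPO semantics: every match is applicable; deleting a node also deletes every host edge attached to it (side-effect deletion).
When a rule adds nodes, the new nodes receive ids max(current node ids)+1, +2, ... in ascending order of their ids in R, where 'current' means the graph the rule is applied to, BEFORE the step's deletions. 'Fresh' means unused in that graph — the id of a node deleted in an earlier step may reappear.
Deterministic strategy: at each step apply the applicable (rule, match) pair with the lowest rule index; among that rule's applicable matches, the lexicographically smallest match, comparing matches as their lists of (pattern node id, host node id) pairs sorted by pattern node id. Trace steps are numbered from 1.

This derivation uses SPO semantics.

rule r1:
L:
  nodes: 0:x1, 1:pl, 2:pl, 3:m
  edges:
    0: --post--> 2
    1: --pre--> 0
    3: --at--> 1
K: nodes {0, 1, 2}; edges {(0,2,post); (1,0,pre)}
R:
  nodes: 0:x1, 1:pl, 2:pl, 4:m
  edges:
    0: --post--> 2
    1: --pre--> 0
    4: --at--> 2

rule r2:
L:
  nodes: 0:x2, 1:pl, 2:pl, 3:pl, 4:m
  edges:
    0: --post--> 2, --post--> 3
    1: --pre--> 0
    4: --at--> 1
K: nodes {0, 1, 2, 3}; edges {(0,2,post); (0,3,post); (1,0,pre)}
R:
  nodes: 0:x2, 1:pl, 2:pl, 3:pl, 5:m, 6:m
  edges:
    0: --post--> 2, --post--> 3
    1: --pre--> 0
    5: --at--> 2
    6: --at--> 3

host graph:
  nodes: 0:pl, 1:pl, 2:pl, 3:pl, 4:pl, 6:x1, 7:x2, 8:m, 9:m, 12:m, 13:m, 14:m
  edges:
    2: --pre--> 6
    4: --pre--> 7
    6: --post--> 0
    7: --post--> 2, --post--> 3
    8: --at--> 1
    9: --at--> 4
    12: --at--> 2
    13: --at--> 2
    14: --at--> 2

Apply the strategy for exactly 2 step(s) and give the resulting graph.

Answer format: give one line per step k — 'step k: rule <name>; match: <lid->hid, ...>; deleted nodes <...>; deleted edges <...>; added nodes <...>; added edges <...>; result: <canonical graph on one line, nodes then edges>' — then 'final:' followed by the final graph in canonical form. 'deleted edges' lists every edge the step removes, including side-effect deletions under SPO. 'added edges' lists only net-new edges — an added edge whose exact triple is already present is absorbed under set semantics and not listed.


step 1: rule r1; match: 0->6, 1->2, 2->0, 3->12; deleted nodes 12; deleted edges (12,2,at); added nodes 15; added edges (15,0,at); result: nodes: 0:pl, 1:pl, 2:pl, 3:pl, 4:pl, 6:x1, 7:x2, 8:m, 9:m, 13:m, 14:m, 15:m edges: (2,6,pre); (4,7,pre); (6,0,post); (7,2,post); (7,3,post); (8,1,at); (9,4,at); (13,2,at); (14,2,at); (15,0,at)
step 2: rule r1; match: 0->6, 1->2, 2->0, 3->13; deleted nodes 13; deleted edges (13,2,at); added nodes 16; added edges (16,0,at); result: nodes: 0:pl, 1:pl, 2:pl, 3:pl, 4:pl, 6:x1, 7:x2, 8:m, 9:m, 14:m, 15:m, 16:m edges: (2,6,pre); (4,7,pre); (6,0,post); (7,2,post); (7,3,post); (8,1,at); (9,4,at); (14,2,at); (15,0,at); (16,0,at)
final:
nodes: 0:pl, 1:pl, 2:pl, 3:pl, 4:pl, 6:x1, 7:x2, 8:m, 9:m, 14:m, 15:m, 16:m
edges: (2,6,pre); (4,7,pre); (6,0,post); (7,2,post); (7,3,post); (8,1,at); (9,4,at); (14,2,at); (15,0,at); (16,0,at)


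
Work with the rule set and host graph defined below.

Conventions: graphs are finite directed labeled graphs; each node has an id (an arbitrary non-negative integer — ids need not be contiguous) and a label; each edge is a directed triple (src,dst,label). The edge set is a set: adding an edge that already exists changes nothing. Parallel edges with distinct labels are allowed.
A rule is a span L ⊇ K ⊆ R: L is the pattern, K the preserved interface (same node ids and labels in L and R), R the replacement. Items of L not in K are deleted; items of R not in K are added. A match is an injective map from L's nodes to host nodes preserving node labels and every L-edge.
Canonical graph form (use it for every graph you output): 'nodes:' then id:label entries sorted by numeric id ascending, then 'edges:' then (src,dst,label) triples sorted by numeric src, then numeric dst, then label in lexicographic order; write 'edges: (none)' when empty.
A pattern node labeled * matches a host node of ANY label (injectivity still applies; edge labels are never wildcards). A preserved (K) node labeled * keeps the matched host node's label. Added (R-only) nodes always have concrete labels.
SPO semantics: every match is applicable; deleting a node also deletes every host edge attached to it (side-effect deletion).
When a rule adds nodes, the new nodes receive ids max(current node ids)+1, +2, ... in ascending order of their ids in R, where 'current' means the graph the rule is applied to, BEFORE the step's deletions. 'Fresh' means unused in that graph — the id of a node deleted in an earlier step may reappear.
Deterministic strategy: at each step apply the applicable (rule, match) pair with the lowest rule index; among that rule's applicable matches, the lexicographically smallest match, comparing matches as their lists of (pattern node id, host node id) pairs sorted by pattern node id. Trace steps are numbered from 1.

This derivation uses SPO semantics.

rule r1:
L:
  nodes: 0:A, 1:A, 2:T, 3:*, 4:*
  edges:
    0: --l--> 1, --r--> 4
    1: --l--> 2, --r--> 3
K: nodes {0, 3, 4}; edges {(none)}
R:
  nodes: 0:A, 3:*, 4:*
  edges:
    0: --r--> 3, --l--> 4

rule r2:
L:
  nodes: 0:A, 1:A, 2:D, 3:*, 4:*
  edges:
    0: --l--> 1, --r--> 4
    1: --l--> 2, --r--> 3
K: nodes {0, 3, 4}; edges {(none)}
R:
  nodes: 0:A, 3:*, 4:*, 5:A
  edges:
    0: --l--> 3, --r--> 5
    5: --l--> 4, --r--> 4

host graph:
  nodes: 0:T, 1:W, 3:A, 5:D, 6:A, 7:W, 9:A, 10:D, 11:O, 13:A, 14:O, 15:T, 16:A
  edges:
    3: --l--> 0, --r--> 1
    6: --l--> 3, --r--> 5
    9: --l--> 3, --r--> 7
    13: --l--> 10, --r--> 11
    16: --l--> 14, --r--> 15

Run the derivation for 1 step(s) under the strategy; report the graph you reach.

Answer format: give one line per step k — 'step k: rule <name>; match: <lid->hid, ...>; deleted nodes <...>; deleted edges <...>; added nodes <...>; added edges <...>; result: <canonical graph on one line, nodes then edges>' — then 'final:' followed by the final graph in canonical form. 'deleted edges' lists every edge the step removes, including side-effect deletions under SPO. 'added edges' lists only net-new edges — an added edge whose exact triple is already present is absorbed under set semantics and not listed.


step 1: rule r1; match: 0->6, 1->3, 2->0, 3->1, 4->5; deleted nodes 0, 3; deleted edges (3,0,l); (3,1,r); (6,3,l); (6,5,r); (9,3,l); added nodes (none); added edges (6,1,r); (6,5,l); result: nodes: 1:W, 5:D, 6:A, 7:W, 9:A, 10:D, 11:O, 13:A, 14:O, 15:T, 16:A edges: (6,1,r); (6,5,l); (9,7,r); (13,10,l); (13,11,r); (16,14,l); (16,15,r)
final:
nodes: 1:W, 5:D, 6:A, 7:W, 9:A, 10:D, 11:O, 13:A, 14:O, 15:T, 16:A
edges: (6,1,r); (6,5,l); (9,7,r); (13,10,l); (13,11,r); (16,14,l); (16,15,r)


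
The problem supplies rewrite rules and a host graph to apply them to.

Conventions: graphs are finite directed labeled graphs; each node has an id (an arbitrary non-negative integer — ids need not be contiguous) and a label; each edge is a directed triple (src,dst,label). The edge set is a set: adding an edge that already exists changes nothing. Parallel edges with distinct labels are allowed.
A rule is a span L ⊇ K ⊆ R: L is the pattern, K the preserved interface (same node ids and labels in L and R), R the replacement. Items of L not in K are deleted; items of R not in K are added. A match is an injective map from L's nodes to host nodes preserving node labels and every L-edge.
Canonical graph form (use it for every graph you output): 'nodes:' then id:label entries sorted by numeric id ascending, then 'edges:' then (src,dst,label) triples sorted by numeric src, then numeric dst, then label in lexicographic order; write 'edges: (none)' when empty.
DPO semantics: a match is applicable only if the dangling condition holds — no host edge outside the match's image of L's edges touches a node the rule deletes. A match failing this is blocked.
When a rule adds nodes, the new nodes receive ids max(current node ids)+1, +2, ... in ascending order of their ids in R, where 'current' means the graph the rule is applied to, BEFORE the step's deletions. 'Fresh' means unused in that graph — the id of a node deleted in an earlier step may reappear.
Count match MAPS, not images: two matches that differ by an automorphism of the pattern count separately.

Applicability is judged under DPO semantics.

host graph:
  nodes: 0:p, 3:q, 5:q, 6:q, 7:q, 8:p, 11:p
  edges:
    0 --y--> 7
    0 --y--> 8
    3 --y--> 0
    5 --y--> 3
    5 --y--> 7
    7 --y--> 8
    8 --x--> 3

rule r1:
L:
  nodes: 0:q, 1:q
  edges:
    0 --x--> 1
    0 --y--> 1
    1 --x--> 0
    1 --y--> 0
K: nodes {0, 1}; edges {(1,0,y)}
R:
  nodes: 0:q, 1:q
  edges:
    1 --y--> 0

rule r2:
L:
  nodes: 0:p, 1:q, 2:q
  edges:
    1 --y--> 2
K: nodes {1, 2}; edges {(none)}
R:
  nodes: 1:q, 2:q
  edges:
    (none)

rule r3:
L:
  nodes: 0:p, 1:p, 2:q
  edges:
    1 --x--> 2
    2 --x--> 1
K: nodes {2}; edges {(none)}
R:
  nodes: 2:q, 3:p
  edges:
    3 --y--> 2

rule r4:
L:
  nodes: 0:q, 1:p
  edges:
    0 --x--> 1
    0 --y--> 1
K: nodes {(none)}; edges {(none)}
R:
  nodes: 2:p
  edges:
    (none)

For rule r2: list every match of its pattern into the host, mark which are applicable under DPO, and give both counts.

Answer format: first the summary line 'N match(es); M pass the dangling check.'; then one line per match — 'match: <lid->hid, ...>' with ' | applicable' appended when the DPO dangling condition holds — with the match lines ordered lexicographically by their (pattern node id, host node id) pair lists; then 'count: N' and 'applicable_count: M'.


6 match(es); 2 pass the dangling check.
match: 0->0, 1->5, 2->3
match: 0->0, 1->5, 2->7
match: 0->8, 1->5, 2->3
match: 0->8, 1->5, 2->7
match: 0->11, 1->5, 2->3 | applicable
match: 0->11, 1->5, 2->7 | applicable
count: 6
applicable_count: 2


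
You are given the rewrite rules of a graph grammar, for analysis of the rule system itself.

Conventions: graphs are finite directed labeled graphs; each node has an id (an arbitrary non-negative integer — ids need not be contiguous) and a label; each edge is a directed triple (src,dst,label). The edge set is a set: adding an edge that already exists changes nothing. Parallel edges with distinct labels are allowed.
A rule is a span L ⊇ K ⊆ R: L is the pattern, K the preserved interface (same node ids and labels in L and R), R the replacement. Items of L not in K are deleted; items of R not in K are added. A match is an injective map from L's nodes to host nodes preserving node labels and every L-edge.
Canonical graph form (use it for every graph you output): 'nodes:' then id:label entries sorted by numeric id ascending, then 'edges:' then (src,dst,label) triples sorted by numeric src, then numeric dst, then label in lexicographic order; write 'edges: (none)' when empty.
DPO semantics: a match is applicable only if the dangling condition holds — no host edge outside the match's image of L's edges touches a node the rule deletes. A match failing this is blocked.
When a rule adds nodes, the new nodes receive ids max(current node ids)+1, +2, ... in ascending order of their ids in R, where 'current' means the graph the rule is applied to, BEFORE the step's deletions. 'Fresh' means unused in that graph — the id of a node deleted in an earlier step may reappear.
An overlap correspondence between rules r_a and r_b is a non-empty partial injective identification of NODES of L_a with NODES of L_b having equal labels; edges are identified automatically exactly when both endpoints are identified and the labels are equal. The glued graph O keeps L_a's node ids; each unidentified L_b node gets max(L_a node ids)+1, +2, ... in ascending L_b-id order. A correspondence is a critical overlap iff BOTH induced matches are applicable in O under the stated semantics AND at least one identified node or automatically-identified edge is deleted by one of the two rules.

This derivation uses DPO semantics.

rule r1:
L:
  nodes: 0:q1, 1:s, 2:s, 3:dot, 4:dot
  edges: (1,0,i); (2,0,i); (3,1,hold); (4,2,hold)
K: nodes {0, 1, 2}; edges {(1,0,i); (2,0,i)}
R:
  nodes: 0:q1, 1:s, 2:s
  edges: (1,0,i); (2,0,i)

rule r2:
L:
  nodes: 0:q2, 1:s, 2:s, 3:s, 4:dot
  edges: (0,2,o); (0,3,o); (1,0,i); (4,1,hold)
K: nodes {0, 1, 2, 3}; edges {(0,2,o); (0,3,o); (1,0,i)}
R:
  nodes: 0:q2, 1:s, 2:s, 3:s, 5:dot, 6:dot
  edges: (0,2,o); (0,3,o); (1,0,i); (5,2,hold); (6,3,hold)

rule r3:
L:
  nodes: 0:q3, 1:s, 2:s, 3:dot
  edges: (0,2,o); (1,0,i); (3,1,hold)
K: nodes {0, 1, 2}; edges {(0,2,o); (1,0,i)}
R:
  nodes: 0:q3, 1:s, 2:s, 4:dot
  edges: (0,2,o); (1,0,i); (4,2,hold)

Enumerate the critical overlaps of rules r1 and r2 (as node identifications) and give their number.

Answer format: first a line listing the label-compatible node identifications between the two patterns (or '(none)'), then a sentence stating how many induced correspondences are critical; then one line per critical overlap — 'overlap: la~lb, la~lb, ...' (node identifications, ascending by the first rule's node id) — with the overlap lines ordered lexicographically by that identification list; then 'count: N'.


label-compatible node identifications between L(r1) and L(r2): 1~1, 1~2, 1~3, 2~1, 2~2, 2~3, 3~4, 4~4
6 of the induced correspondences are critical overlaps of r1 and r2.
overlap: 1~1, 2~2, 3~4
overlap: 1~1, 2~3, 3~4
overlap: 1~1, 3~4
overlap: 1~2, 2~1, 4~4
overlap: 1~3, 2~1, 4~4
overlap: 2~1, 4~4
count: 6


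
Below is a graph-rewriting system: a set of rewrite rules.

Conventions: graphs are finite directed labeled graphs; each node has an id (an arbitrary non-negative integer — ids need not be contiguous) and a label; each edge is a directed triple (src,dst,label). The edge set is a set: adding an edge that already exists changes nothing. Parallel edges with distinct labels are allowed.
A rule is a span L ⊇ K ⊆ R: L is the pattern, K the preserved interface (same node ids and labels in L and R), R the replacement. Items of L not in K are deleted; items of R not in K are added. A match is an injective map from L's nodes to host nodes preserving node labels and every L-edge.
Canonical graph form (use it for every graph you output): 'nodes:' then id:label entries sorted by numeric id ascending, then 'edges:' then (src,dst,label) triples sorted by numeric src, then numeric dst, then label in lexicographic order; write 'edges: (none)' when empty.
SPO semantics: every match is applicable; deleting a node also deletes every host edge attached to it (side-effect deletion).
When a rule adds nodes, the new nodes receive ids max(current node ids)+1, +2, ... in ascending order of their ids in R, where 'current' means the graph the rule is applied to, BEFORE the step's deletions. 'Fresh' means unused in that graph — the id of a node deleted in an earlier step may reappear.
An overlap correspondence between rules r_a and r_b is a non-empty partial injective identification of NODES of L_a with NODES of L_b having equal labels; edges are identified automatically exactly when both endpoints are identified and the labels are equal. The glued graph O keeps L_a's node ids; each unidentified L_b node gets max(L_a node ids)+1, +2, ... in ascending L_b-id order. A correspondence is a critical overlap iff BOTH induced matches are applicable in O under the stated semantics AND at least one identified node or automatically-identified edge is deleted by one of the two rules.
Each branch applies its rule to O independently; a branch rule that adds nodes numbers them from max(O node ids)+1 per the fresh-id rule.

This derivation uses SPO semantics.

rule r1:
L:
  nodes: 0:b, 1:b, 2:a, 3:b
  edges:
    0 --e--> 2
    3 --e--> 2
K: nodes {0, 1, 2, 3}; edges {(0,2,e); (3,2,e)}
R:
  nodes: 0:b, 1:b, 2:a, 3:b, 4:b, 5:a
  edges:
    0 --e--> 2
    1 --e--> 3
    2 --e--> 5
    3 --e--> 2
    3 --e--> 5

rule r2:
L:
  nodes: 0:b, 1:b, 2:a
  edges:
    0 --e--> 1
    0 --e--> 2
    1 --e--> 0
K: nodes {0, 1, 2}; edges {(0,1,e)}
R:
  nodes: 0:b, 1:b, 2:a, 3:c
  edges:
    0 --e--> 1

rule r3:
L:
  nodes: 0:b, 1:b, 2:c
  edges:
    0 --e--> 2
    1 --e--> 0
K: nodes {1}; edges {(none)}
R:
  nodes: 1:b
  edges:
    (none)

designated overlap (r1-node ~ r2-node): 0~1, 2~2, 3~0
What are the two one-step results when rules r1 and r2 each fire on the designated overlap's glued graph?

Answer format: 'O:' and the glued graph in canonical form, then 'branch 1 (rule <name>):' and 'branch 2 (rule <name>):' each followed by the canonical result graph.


O:
nodes: 0:b, 1:b, 2:a, 3:b
edges: (0,2,e); (0,3,e); (3,0,e); (3,2,e)
branch 1 (rule r1):
nodes: 0:b, 1:b, 2:a, 3:b, 4:b, 5:a
edges: (0,2,e); (0,3,e); (1,3,e); (2,5,e); (3,0,e); (3,2,e); (3,5,e)
branch 2 (rule r2):
nodes: 0:b, 1:b, 2:a, 3:b, 4:c
edges: (0,2,e); (3,0,e)


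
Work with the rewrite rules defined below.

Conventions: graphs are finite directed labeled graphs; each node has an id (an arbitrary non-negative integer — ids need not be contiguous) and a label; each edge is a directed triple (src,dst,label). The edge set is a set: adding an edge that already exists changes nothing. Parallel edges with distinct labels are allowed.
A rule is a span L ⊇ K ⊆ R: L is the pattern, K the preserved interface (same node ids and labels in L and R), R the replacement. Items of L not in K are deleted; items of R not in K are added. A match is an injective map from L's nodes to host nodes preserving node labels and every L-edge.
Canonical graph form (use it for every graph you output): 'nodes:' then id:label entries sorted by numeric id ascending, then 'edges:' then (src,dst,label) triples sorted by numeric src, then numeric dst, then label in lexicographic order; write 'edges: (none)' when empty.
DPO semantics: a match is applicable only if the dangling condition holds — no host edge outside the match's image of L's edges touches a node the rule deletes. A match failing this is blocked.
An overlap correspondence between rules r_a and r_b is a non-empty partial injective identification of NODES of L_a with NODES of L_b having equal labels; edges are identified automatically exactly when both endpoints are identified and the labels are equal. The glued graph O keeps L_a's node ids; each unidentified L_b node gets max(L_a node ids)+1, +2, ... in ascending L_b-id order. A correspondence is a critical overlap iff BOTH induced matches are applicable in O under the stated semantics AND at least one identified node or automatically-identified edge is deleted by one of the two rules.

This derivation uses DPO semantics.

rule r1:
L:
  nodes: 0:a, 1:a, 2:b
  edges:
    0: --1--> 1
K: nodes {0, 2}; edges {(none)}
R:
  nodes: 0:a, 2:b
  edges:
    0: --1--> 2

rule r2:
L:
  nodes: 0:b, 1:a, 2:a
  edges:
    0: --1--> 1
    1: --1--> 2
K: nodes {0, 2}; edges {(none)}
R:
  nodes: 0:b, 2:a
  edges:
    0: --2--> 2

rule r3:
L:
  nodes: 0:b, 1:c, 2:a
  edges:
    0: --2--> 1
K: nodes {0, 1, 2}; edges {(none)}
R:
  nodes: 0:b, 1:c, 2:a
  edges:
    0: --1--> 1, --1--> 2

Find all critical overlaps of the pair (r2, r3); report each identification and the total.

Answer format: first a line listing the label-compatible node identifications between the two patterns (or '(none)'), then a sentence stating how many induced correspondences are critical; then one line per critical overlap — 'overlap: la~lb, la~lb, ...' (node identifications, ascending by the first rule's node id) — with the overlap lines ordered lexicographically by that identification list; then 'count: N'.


label-compatible node identifications between L(r2) and L(r3): 0~0, 1~2, 2~2
2 of the induced correspondences are critical overlaps of r2 and r3.
overlap: 0~0, 1~2
overlap: 1~2
count: 2


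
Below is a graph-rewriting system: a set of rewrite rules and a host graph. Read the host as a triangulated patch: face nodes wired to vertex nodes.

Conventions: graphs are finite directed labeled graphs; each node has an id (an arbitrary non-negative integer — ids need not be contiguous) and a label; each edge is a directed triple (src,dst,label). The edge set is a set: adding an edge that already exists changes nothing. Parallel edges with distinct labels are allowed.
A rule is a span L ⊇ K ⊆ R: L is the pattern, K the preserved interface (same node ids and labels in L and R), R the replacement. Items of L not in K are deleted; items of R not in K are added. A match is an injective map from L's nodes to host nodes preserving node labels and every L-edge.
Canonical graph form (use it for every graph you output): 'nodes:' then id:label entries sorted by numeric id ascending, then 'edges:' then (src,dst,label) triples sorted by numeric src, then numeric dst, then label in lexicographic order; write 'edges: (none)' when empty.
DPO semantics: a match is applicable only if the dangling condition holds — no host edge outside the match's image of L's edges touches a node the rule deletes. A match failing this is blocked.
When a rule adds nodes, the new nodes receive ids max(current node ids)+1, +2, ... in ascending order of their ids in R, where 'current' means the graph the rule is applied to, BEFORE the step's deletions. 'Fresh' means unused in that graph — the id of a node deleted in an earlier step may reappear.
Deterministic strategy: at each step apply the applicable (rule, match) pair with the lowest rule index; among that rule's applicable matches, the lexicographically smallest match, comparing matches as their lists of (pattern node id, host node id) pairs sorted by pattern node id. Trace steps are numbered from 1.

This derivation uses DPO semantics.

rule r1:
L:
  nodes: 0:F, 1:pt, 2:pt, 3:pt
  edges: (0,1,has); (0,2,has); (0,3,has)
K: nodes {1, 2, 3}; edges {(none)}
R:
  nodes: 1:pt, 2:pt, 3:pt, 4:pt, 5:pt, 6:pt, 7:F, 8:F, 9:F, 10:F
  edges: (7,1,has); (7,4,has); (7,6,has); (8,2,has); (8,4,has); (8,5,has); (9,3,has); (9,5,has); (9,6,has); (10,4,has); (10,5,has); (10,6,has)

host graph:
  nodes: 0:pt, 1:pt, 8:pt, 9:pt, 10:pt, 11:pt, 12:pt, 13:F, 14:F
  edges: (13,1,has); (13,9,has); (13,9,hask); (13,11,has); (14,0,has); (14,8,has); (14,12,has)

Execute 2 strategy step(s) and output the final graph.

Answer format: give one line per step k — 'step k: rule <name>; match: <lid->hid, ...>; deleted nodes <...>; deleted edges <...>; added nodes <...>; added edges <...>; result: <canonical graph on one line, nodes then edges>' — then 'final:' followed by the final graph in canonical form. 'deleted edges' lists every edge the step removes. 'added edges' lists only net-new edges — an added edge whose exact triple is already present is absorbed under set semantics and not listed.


step 1: rule r1; match: 0->14, 1->0, 2->8, 3->12; deleted nodes 14; deleted edges (14,0,has); (14,8,has); (14,12,has); added nodes 15, 16, 17, 18, 19, 20, 21; added edges (18,0,has); (18,15,has); (18,17,has); (19,8,has); (19,15,has); (19,16,has); (20,12,has); (20,16,has); (20,17,has); (21,15,has); (21,16,has); (21,17,has); result: nodes: 0:pt, 1:pt, 8:pt, 9:pt, 10:pt, 11:pt, 12:pt, 13:F, 15:pt, 16:pt, 17:pt, 18:F, 19:F, 20:F, 21:F edges: (13,1,has); (13,9,has); (13,9,hask); (13,11,has); (18,0,has); (18,15,has); (18,17,has); (19,8,has); (19,15,has); (19,16,has); (20,12,has); (20,16,has); (20,17,has); (21,15,has); (21,16,has); (21,17,has)
step 2: rule r1; match: 0->18, 1->0, 2->15, 3->17; deleted nodes 18; deleted edges (18,0,has); (18,15,has); (18,17,has); added nodes 22, 23, 24, 25, 26, 27, 28; added edges (25,0,has); (25,22,has); (25,24,has); (26,15,has); (26,22,has); (26,23,has); (27,17,has); (27,23,has); (27,24,has); (28,22,has); (28,23,has); (28,24,has); result: nodes: 0:pt, 1:pt, 8:pt, 9:pt, 10:pt, 11:pt, 12:pt, 13:F, 15:pt, 16:pt, 17:pt, 19:F, 20:F, 21:F, 22:pt, 23:pt, 24:pt, 25:F, 26:F, 27:F, 28:F edges: (13,1,has); (13,9,has); (13,9,hask); (13,11,has); (19,8,has); (19,15,has); (19,16,has); (20,12,has); (20,16,has); (20,17,has); (21,15,has); (21,16,has); (21,17,has); (25,0,has); (25,22,has); (25,24,has); (26,15,has); (26,22,has); (26,23,has); (27,17,has); (27,23,has); (27,24,has); (28,22,has); (28,23,has); (28,24,has)
final:
nodes: 0:pt, 1:pt, 8:pt, 9:pt, 10:pt, 11:pt, 12:pt, 13:F, 15:pt, 16:pt, 17:pt, 19:F, 20:F, 21:F, 22:pt, 23:pt, 24:pt, 25:F, 26:F, 27:F, 28:F
edges: (13,1,has); (13,9,has); (13,9,hask); (13,11,has); (19,8,has); (19,15,has); (19,16,has); (20,12,has); (20,16,has); (20,17,has); (21,15,has); (21,16,has); (21,17,has); (25,0,has); (25,22,has); (25,24,has); (26,15,has); (26,22,has); (26,23,has); (27,17,has); (27,23,has); (27,24,has); (28,22,has); (28,23,has); (28,24,has)


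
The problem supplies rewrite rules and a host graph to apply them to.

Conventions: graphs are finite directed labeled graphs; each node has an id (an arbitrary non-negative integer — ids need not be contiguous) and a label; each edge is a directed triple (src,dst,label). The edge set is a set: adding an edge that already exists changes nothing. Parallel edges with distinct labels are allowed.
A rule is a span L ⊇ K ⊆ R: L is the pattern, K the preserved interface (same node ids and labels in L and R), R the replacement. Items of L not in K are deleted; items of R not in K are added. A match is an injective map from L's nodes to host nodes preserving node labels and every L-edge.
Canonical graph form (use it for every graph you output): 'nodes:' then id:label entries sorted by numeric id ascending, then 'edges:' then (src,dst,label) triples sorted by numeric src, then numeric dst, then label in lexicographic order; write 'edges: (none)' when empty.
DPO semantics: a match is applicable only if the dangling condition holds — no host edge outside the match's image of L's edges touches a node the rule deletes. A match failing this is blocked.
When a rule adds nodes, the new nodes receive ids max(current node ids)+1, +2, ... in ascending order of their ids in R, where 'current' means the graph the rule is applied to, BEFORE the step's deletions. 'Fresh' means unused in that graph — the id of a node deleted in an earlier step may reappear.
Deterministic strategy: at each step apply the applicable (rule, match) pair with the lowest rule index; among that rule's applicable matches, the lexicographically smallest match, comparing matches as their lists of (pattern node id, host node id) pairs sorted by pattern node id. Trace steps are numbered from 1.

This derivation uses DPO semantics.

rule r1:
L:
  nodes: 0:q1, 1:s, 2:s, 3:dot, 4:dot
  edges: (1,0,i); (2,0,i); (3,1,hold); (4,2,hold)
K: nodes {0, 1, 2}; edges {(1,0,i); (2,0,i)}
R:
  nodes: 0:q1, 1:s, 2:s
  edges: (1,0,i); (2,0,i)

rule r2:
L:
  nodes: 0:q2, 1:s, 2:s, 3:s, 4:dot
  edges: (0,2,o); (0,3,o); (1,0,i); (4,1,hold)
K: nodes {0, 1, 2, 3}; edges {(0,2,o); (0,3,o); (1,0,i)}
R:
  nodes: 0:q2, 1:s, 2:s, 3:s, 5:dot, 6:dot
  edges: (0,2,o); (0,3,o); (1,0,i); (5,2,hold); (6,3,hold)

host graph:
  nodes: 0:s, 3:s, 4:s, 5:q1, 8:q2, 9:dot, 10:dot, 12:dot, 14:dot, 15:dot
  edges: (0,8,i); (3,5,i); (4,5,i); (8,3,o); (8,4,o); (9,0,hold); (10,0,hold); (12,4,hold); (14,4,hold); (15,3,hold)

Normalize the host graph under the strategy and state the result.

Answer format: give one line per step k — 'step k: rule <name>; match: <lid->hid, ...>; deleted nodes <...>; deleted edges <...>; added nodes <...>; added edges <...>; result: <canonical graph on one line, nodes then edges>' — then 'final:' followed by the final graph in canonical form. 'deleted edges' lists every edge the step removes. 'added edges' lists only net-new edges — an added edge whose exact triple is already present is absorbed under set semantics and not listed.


step 1: rule r1; match: 0->5, 1->3, 2->4, 3->15, 4->12; deleted nodes 12, 15; deleted edges (12,4,hold); (15,3,hold); added nodes (none); added edges (none); result: nodes: 0:s, 3:s, 4:s, 5:q1, 8:q2, 9:dot, 10:dot, 14:dot edges: (0,8,i); (3,5,i); (4,5,i); (8,3,o); (8,4,o); (9,0,hold); (10,0,hold); (14,4,hold)
step 2: rule r2; match: 0->8, 1->0, 2->3, 3->4, 4->9; deleted nodes 9; deleted edges (9,0,hold); added nodes 15, 16; added edges (15,3,hold); (16,4,hold); result: nodes: 0:s, 3:s, 4:s, 5:q1, 8:q2, 10:dot, 14:dot, 15:dot, 16:dot edges: (0,8,i); (3,5,i); (4,5,i); (8,3,o); (8,4,o); (10,0,hold); (14,4,hold); (15,3,hold); (16,4,hold)
step 3: rule r1; match: 0->5, 1->3, 2->4, 3->15, 4->14; deleted nodes 14, 15; deleted edges (14,4,hold); (15,3,hold); added nodes (none); added edges (none); result: nodes: 0:s, 3:s, 4:s, 5:q1, 8:q2, 10:dot, 16:dot edges: (0,8,i); (3,5,i); (4,5,i); (8,3,o); (8,4,o); (10,0,hold); (16,4,hold)
step 4: rule r2; match: 0->8, 1->0, 2->3, 3->4, 4->10; deleted nodes 10; deleted edges (10,0,hold); added nodes 17, 18; added edges (17,3,hold); (18,4,hold); result: nodes: 0:s, 3:s, 4:s, 5:q1, 8:q2, 16:dot, 17:dot, 18:dot edges: (0,8,i); (3,5,i); (4,5,i); (8,3,o); (8,4,o); (16,4,hold); (17,3,hold); (18,4,hold)
step 5: rule r1; match: 0->5, 1->3, 2->4, 3->17, 4->16; deleted nodes 16, 17; deleted edges (16,4,hold); (17,3,hold); added nodes (none); added edges (none); result: nodes: 0:s, 3:s, 4:s, 5:q1, 8:q2, 18:dot edges: (0,8,i); (3,5,i); (4,5,i); (8,3,o); (8,4,o); (18,4,hold)
final:
nodes: 0:s, 3:s, 4:s, 5:q1, 8:q2, 18:dot
edges: (0,8,i); (3,5,i); (4,5,i); (8,3,o); (8,4,o); (18,4,hold)
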